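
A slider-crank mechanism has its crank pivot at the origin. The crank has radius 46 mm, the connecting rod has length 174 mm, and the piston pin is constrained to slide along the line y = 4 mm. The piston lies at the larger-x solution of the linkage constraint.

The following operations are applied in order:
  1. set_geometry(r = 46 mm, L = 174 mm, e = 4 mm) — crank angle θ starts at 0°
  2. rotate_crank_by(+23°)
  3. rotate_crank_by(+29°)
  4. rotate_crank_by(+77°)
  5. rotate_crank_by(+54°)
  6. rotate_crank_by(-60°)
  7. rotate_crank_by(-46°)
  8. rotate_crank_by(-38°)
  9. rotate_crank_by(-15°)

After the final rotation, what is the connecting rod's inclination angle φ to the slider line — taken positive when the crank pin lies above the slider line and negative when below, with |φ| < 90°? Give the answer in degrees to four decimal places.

set_geometry: r = 46 mm, L = 174 mm, e = 4 mm; θ ← 0°
rotate_crank_by(+23°): θ ← 0° +23° = 23°
rotate_crank_by(+29°): θ ← 23° +29° = 52°
rotate_crank_by(+77°): θ ← 52° +77° = 129°
rotate_crank_by(+54°): θ ← 129° +54° = 183°
rotate_crank_by(-60°): θ ← 183° -60° = 123°
rotate_crank_by(-46°): θ ← 123° -46° = 77°
rotate_crank_by(-38°): θ ← 77° -38° = 39°
rotate_crank_by(-15°): θ ← 39° -15° = 24°
crank pin P = (r cos θ, r sin θ) = (42.023091, 18.709886)
h = r sin θ − e = 18.709886 − 4 = 14.709886
sin φ = h / L = 14.709886 / 174 = 0.08453957
φ = arcsin(0.08453957) = 4.849549°

4.8495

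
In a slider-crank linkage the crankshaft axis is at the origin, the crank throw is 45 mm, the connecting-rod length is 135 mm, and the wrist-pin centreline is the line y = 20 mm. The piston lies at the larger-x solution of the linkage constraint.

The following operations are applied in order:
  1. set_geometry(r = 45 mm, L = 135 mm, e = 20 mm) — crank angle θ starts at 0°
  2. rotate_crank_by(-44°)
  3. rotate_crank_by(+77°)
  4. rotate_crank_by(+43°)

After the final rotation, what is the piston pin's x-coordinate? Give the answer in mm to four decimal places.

143.7964

set_geometry: r = 45 mm, L = 135 mm, e = 20 mm; θ ← 0°
rotate_crank_by(-44°): θ ← 0° -44° = -44°
rotate_crank_by(+77°): θ ← -44° +77° = 33°
rotate_crank_by(+43°): θ ← 33° +43° = 76°
crank pin P = (r cos θ, r sin θ) = (10.886485, 43.663308)
h = r sin θ − e = 43.663308 − 20 = 23.663308
x = r cos θ + √(L² − h²) = 10.886485 + √(18225.0 − 559.9521) = 10.886485 + 132.909924 = 143.796409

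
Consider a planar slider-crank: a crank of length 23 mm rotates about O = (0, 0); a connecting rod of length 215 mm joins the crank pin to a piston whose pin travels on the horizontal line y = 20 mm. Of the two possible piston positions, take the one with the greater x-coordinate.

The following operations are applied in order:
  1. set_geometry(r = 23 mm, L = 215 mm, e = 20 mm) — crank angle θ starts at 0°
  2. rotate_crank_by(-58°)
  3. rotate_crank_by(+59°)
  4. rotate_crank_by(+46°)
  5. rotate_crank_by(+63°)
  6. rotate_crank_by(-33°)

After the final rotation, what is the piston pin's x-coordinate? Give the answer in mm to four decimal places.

220.1604

set_geometry: r = 23 mm, L = 215 mm, e = 20 mm; θ ← 0°
rotate_crank_by(-58°): θ ← 0° -58° = -58°
rotate_crank_by(+59°): θ ← -58° +59° = 1°
rotate_crank_by(+46°): θ ← 1° +46° = 47°
rotate_crank_by(+63°): θ ← 47° +63° = 110°
rotate_crank_by(-33°): θ ← 110° -33° = 77°
crank pin P = (r cos θ, r sin θ) = (5.173874, 22.410511)
h = r sin θ − e = 22.410511 − 20 = 2.410511
x = r cos θ + √(L² − h²) = 5.173874 + √(46225.0 − 5.8106) = 5.173874 + 214.986487 = 220.160361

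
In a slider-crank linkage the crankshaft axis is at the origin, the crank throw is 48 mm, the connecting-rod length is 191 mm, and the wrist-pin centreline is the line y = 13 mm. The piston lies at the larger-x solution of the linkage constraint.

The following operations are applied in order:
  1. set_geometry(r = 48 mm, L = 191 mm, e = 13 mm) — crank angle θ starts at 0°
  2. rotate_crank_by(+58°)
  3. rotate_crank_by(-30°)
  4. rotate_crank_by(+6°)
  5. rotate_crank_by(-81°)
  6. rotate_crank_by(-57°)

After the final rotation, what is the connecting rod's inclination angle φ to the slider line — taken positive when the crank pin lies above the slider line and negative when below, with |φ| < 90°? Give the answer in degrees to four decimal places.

set_geometry: r = 48 mm, L = 191 mm, e = 13 mm; θ ← 0°
rotate_crank_by(+58°): θ ← 0° +58° = 58°
rotate_crank_by(-30°): θ ← 58° -30° = 28°
rotate_crank_by(+6°): θ ← 28° +6° = 34°
rotate_crank_by(-81°): θ ← 34° -81° = -47°
rotate_crank_by(-57°): θ ← -47° -57° = -104°
crank pin P = (r cos θ, r sin θ) = (-11.612251, -46.574195)
h = r sin θ − e = -46.574195 − 13 = -59.574195
sin φ = h / L = -59.574195 / 191 = -0.31190678
φ = arcsin(-0.31190678) = -18.174180°

-18.1742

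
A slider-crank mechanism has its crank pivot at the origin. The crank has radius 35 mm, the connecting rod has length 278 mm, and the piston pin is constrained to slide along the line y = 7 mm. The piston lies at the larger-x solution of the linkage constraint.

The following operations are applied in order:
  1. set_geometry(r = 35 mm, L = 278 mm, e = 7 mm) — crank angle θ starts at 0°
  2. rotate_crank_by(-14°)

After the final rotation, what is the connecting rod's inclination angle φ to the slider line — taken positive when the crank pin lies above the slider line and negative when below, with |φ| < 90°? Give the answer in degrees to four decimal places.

set_geometry: r = 35 mm, L = 278 mm, e = 7 mm; θ ← 0°
rotate_crank_by(-14°): θ ← 0° -14° = -14°
crank pin P = (r cos θ, r sin θ) = (33.960350, -8.467266)
h = r sin θ − e = -8.467266 − 7 = -15.467266
sin φ = h / L = -15.467266 / 278 = -0.05563765
φ = arcsin(-0.05563765) = -3.189449°

-3.1894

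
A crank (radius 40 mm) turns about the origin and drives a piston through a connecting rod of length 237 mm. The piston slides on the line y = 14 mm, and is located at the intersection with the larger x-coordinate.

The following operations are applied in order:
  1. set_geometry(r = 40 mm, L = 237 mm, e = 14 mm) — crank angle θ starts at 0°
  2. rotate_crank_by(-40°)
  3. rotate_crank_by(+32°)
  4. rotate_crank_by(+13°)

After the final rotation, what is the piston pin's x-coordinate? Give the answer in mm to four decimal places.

276.6145

set_geometry: r = 40 mm, L = 237 mm, e = 14 mm; θ ← 0°
rotate_crank_by(-40°): θ ← 0° -40° = -40°
rotate_crank_by(+32°): θ ← -40° +32° = -8°
rotate_crank_by(+13°): θ ← -8° +13° = 5°
crank pin P = (r cos θ, r sin θ) = (39.847788, 3.486230)
h = r sin θ − e = 3.486230 − 14 = -10.513770
x = r cos θ + √(L² − h²) = 39.847788 + √(56169.0 − 110.5394) = 39.847788 + 236.766680 = 276.614468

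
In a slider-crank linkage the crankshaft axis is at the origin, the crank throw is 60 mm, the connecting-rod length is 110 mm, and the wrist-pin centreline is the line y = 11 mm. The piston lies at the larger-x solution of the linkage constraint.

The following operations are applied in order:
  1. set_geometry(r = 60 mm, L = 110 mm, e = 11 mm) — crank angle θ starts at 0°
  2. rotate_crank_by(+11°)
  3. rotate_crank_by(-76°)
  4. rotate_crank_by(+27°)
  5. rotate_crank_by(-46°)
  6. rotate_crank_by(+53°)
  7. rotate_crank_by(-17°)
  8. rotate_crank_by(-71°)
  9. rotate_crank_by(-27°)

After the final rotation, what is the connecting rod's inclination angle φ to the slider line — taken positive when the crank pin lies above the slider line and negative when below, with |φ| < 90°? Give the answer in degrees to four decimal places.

set_geometry: r = 60 mm, L = 110 mm, e = 11 mm; θ ← 0°
rotate_crank_by(+11°): θ ← 0° +11° = 11°
rotate_crank_by(-76°): θ ← 11° -76° = -65°
rotate_crank_by(+27°): θ ← -65° +27° = -38°
rotate_crank_by(-46°): θ ← -38° -46° = -84°
rotate_crank_by(+53°): θ ← -84° +53° = -31°
rotate_crank_by(-17°): θ ← -31° -17° = -48°
rotate_crank_by(-71°): θ ← -48° -71° = -119°
rotate_crank_by(-27°): θ ← -119° -27° = -146°
crank pin P = (r cos θ, r sin θ) = (-49.742254, -33.551574)
h = r sin θ − e = -33.551574 − 11 = -44.551574
sin φ = h / L = -44.551574 / 110 = -0.40501431
φ = arcsin(-0.40501431) = -23.892024°

-23.8920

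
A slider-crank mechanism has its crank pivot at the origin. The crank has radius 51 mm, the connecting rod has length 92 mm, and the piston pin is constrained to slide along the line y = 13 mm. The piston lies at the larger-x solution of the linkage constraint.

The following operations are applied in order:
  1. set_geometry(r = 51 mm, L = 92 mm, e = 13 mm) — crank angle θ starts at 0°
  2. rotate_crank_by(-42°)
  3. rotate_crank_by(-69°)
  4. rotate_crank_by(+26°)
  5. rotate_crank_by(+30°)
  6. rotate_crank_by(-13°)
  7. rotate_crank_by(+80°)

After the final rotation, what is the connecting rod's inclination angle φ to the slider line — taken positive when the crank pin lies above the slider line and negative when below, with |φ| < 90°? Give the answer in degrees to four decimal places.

-1.4927

set_geometry: r = 51 mm, L = 92 mm, e = 13 mm; θ ← 0°
rotate_crank_by(-42°): θ ← 0° -42° = -42°
rotate_crank_by(-69°): θ ← -42° -69° = -111°
rotate_crank_by(+26°): θ ← -111° +26° = -85°
rotate_crank_by(+30°): θ ← -85° +30° = -55°
rotate_crank_by(-13°): θ ← -55° -13° = -68°
rotate_crank_by(+80°): θ ← -68° +80° = 12°
crank pin P = (r cos θ, r sin θ) = (49.885528, 10.603496)
h = r sin θ − e = 10.603496 − 13 = -2.396504
sin φ = h / L = -2.396504 / 92 = -0.02604895
φ = arcsin(-0.02604895) = -1.492664°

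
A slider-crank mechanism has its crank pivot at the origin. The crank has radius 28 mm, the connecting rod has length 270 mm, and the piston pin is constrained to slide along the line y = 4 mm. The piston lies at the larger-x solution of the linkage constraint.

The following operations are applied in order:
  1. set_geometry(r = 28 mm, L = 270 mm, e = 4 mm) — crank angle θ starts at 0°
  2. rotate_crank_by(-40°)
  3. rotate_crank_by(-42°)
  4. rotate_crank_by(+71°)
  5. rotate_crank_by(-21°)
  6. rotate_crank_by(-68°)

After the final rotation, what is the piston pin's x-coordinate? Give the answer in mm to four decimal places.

263.2853

set_geometry: r = 28 mm, L = 270 mm, e = 4 mm; θ ← 0°
rotate_crank_by(-40°): θ ← 0° -40° = -40°
rotate_crank_by(-42°): θ ← -40° -42° = -82°
rotate_crank_by(+71°): θ ← -82° +71° = -11°
rotate_crank_by(-21°): θ ← -11° -21° = -32°
rotate_crank_by(-68°): θ ← -32° -68° = -100°
crank pin P = (r cos θ, r sin θ) = (-4.862149, -27.574617)
h = r sin θ − e = -27.574617 − 4 = -31.574617
x = r cos θ + √(L² − h²) = -4.862149 + √(72900.0 − 996.9564) = -4.862149 + 268.147429 = 263.285280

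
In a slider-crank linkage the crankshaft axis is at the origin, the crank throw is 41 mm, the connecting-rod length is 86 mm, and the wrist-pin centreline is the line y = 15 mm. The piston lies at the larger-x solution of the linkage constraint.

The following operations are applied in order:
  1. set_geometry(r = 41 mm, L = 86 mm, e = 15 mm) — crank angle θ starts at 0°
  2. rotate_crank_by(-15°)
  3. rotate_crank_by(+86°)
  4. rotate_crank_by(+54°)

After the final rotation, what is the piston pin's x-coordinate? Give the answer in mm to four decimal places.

set_geometry: r = 41 mm, L = 86 mm, e = 15 mm; θ ← 0°
rotate_crank_by(-15°): θ ← 0° -15° = -15°
rotate_crank_by(+86°): θ ← -15° +86° = 71°
rotate_crank_by(+54°): θ ← 71° +54° = 125°
crank pin P = (r cos θ, r sin θ) = (-23.516634, 33.585234)
h = r sin θ − e = 33.585234 − 15 = 18.585234
x = r cos θ + √(L² − h²) = -23.516634 + √(7396.0 − 345.4109) = -23.516634 + 83.967786 = 60.451152

60.4512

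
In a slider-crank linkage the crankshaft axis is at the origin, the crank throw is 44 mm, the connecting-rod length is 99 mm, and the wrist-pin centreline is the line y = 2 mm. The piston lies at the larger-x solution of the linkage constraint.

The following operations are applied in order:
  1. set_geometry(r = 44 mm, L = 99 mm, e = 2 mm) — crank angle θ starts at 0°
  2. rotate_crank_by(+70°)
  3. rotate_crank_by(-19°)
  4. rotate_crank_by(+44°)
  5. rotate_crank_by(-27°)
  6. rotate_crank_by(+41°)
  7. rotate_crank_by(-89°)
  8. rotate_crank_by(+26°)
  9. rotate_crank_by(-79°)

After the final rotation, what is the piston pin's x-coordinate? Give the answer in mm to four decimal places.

132.4361

set_geometry: r = 44 mm, L = 99 mm, e = 2 mm; θ ← 0°
rotate_crank_by(+70°): θ ← 0° +70° = 70°
rotate_crank_by(-19°): θ ← 70° -19° = 51°
rotate_crank_by(+44°): θ ← 51° +44° = 95°
rotate_crank_by(-27°): θ ← 95° -27° = 68°
rotate_crank_by(+41°): θ ← 68° +41° = 109°
rotate_crank_by(-89°): θ ← 109° -89° = 20°
rotate_crank_by(+26°): θ ← 20° +26° = 46°
rotate_crank_by(-79°): θ ← 46° -79° = -33°
crank pin P = (r cos θ, r sin θ) = (36.901505, -23.964118)
h = r sin θ − e = -23.964118 − 2 = -25.964118
x = r cos θ + √(L² − h²) = 36.901505 + √(9801.0 − 674.1354) = 36.901505 + 95.534625 = 132.436130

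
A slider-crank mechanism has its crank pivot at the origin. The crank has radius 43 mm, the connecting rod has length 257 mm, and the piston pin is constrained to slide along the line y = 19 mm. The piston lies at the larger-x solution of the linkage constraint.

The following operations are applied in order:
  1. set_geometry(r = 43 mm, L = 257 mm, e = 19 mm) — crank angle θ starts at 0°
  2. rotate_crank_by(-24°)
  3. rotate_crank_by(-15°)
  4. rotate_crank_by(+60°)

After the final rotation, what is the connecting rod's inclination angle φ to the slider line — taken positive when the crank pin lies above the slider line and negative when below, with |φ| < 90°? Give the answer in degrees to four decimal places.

set_geometry: r = 43 mm, L = 257 mm, e = 19 mm; θ ← 0°
rotate_crank_by(-24°): θ ← 0° -24° = -24°
rotate_crank_by(-15°): θ ← -24° -15° = -39°
rotate_crank_by(+60°): θ ← -39° +60° = 21°
crank pin P = (r cos θ, r sin θ) = (40.143958, 15.409822)
h = r sin θ − e = 15.409822 − 19 = -3.590178
sin φ = h / L = -3.590178 / 257 = -0.01396956
φ = arcsin(-0.01396956) = -0.800423°

-0.8004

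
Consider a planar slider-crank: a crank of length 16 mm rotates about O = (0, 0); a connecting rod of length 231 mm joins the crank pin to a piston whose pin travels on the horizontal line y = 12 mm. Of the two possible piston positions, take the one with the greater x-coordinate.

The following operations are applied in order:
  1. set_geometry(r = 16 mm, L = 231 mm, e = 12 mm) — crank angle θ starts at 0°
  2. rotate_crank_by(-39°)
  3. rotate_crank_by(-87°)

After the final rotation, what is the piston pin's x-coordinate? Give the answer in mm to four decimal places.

set_geometry: r = 16 mm, L = 231 mm, e = 12 mm; θ ← 0°
rotate_crank_by(-39°): θ ← 0° -39° = -39°
rotate_crank_by(-87°): θ ← -39° -87° = -126°
crank pin P = (r cos θ, r sin θ) = (-9.404564, -12.944272)
h = r sin θ − e = -12.944272 − 12 = -24.944272
x = r cos θ + √(L² − h²) = -9.404564 + √(53361.0 − 622.2167) = -9.404564 + 229.649261 = 220.244697

220.2447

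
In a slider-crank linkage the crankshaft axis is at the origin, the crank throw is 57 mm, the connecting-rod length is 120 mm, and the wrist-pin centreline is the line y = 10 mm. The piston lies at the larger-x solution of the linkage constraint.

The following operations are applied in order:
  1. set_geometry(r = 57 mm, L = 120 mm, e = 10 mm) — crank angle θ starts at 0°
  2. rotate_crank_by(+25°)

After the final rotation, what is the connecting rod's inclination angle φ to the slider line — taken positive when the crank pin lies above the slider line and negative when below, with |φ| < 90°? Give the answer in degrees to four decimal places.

6.7427

set_geometry: r = 57 mm, L = 120 mm, e = 10 mm; θ ← 0°
rotate_crank_by(+25°): θ ← 0° +25° = 25°
crank pin P = (r cos θ, r sin θ) = (51.659544, 24.089241)
h = r sin θ − e = 24.089241 − 10 = 14.089241
sin φ = h / L = 14.089241 / 120 = 0.11741034
φ = arcsin(0.11741034) = 6.742669°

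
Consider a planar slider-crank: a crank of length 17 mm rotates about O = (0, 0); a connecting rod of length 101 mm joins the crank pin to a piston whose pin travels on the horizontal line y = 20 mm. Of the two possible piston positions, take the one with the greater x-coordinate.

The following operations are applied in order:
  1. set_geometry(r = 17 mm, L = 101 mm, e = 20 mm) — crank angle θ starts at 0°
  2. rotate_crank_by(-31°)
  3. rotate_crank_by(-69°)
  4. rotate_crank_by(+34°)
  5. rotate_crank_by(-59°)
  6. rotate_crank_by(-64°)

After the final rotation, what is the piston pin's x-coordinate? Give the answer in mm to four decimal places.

82.7096

set_geometry: r = 17 mm, L = 101 mm, e = 20 mm; θ ← 0°
rotate_crank_by(-31°): θ ← 0° -31° = -31°
rotate_crank_by(-69°): θ ← -31° -69° = -100°
rotate_crank_by(+34°): θ ← -100° +34° = -66°
rotate_crank_by(-59°): θ ← -66° -59° = -125°
rotate_crank_by(-64°): θ ← -125° -64° = -189°
crank pin P = (r cos θ, r sin θ) = (-16.790702, 2.659386)
h = r sin θ − e = 2.659386 − 20 = -17.340614
x = r cos θ + √(L² − h²) = -16.790702 + √(10201.0 − 300.6969) = -16.790702 + 99.500267 = 82.709565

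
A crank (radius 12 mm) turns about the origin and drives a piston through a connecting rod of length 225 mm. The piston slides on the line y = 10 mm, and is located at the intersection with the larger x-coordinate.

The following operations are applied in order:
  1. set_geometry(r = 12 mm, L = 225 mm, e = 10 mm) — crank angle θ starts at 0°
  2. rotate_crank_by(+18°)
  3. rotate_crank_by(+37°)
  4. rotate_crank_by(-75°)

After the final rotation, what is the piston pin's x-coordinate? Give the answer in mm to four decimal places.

235.8338

set_geometry: r = 12 mm, L = 225 mm, e = 10 mm; θ ← 0°
rotate_crank_by(+18°): θ ← 0° +18° = 18°
rotate_crank_by(+37°): θ ← 18° +37° = 55°
rotate_crank_by(-75°): θ ← 55° -75° = -20°
crank pin P = (r cos θ, r sin θ) = (11.276311, -4.104242)
h = r sin θ − e = -4.104242 − 10 = -14.104242
x = r cos θ + √(L² − h²) = 11.276311 + √(50625.0 − 198.9296) = 11.276311 + 224.557499 = 235.833810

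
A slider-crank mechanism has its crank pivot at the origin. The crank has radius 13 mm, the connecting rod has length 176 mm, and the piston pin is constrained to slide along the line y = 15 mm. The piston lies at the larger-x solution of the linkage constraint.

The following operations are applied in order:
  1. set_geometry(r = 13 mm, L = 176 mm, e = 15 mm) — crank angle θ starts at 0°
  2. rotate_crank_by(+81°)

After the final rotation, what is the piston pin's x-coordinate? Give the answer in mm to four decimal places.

178.0204

set_geometry: r = 13 mm, L = 176 mm, e = 15 mm; θ ← 0°
rotate_crank_by(+81°): θ ← 0° +81° = 81°
crank pin P = (r cos θ, r sin θ) = (2.033648, 12.839948)
h = r sin θ − e = 12.839948 − 15 = -2.160052
x = r cos θ + √(L² − h²) = 2.033648 + √(30976.0 − 4.6658) = 2.033648 + 175.986744 = 178.020392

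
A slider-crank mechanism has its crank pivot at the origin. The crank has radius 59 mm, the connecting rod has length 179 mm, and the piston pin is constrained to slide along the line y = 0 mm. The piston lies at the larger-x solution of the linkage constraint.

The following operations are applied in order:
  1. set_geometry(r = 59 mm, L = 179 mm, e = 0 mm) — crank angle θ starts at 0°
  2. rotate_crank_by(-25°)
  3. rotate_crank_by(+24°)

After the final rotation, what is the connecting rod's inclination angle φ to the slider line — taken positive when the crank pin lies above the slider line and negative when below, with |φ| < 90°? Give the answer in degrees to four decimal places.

set_geometry: r = 59 mm, L = 179 mm, e = 0 mm; θ ← 0°
rotate_crank_by(-25°): θ ← 0° -25° = -25°
rotate_crank_by(+24°): θ ← -25° +24° = -1°
crank pin P = (r cos θ, r sin θ) = (58.991014, -1.029692)
h = r sin θ − e = -1.029692 − 0 = -1.029692
sin φ = h / L = -1.029692 / 179 = -0.00575247
φ = arcsin(-0.00575247) = -0.329594°

-0.3296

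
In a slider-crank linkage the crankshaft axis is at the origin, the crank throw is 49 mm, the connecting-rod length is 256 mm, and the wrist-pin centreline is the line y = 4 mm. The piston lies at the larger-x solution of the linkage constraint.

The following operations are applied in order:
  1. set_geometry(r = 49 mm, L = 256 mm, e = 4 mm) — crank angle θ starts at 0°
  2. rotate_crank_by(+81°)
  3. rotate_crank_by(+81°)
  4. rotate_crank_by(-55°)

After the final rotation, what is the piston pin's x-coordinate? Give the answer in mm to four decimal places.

238.0606

set_geometry: r = 49 mm, L = 256 mm, e = 4 mm; θ ← 0°
rotate_crank_by(+81°): θ ← 0° +81° = 81°
rotate_crank_by(+81°): θ ← 81° +81° = 162°
rotate_crank_by(-55°): θ ← 162° -55° = 107°
crank pin P = (r cos θ, r sin θ) = (-14.326214, 46.858933)
h = r sin θ − e = 46.858933 − 4 = 42.858933
x = r cos θ + √(L² − h²) = -14.326214 + √(65536.0 − 1836.8881) = -14.326214 + 252.386830 = 238.060616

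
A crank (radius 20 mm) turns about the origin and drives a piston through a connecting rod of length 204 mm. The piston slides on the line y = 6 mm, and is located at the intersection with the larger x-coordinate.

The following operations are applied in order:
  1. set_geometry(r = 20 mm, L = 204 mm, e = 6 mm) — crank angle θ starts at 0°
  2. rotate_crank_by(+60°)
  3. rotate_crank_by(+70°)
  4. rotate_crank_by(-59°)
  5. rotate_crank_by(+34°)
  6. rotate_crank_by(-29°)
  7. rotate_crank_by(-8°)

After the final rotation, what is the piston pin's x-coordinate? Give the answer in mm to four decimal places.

211.1061

set_geometry: r = 20 mm, L = 204 mm, e = 6 mm; θ ← 0°
rotate_crank_by(+60°): θ ← 0° +60° = 60°
rotate_crank_by(+70°): θ ← 60° +70° = 130°
rotate_crank_by(-59°): θ ← 130° -59° = 71°
rotate_crank_by(+34°): θ ← 71° +34° = 105°
rotate_crank_by(-29°): θ ← 105° -29° = 76°
rotate_crank_by(-8°): θ ← 76° -8° = 68°
crank pin P = (r cos θ, r sin θ) = (7.492132, 18.543677)
h = r sin θ − e = 18.543677 − 6 = 12.543677
x = r cos θ + √(L² − h²) = 7.492132 + √(41616.0 − 157.3438) = 7.492132 + 203.613988 = 211.106120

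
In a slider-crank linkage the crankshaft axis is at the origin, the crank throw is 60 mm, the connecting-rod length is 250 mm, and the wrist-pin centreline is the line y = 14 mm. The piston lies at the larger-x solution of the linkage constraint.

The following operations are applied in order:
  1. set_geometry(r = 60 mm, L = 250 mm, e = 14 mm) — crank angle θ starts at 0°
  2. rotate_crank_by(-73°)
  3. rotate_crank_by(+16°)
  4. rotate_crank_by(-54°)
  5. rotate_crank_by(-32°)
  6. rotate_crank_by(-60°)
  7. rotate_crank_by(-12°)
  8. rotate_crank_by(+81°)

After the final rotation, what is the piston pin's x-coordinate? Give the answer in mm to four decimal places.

201.6982

set_geometry: r = 60 mm, L = 250 mm, e = 14 mm; θ ← 0°
rotate_crank_by(-73°): θ ← 0° -73° = -73°
rotate_crank_by(+16°): θ ← -73° +16° = -57°
rotate_crank_by(-54°): θ ← -57° -54° = -111°
rotate_crank_by(-32°): θ ← -111° -32° = -143°
rotate_crank_by(-60°): θ ← -143° -60° = -203°
rotate_crank_by(-12°): θ ← -203° -12° = -215°
rotate_crank_by(+81°): θ ← -215° +81° = -134°
crank pin P = (r cos θ, r sin θ) = (-41.679502, -43.160388)
h = r sin θ − e = -43.160388 − 14 = -57.160388
x = r cos θ + √(L² − h²) = -41.679502 + √(62500.0 − 3267.3100) = -41.679502 + 243.377670 = 201.698167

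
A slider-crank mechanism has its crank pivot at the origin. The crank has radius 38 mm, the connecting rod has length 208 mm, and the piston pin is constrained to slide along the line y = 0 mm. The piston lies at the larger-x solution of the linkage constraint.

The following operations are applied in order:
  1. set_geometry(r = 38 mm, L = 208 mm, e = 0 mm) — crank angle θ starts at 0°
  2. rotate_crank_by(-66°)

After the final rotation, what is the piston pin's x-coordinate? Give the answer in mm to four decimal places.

set_geometry: r = 38 mm, L = 208 mm, e = 0 mm; θ ← 0°
rotate_crank_by(-66°): θ ← 0° -66° = -66°
crank pin P = (r cos θ, r sin θ) = (15.455992, -34.714727)
h = r sin θ − e = -34.714727 − 0 = -34.714727
x = r cos θ + √(L² − h²) = 15.455992 + √(43264.0 − 1205.1123) = 15.455992 + 205.082636 = 220.538629

220.5386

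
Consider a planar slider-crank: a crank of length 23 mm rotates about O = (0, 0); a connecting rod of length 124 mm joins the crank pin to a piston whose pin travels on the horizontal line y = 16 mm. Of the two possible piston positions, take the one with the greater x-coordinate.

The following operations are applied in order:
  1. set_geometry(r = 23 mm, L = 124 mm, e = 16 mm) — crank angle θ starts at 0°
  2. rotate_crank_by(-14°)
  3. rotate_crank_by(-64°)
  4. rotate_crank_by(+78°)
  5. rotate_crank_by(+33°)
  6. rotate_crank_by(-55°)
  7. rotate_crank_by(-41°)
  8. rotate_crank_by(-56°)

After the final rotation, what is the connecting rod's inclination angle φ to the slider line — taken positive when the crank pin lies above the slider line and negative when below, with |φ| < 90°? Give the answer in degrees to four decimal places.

-16.9334

set_geometry: r = 23 mm, L = 124 mm, e = 16 mm; θ ← 0°
rotate_crank_by(-14°): θ ← 0° -14° = -14°
rotate_crank_by(-64°): θ ← -14° -64° = -78°
rotate_crank_by(+78°): θ ← -78° +78° = 0°
rotate_crank_by(+33°): θ ← 0° +33° = 33°
rotate_crank_by(-55°): θ ← 33° -55° = -22°
rotate_crank_by(-41°): θ ← -22° -41° = -63°
rotate_crank_by(-56°): θ ← -63° -56° = -119°
crank pin P = (r cos θ, r sin θ) = (-11.150621, -20.116253)
h = r sin θ − e = -20.116253 − 16 = -36.116253
sin φ = h / L = -36.116253 / 124 = -0.29126011
φ = arcsin(-0.29126011) = -16.933412°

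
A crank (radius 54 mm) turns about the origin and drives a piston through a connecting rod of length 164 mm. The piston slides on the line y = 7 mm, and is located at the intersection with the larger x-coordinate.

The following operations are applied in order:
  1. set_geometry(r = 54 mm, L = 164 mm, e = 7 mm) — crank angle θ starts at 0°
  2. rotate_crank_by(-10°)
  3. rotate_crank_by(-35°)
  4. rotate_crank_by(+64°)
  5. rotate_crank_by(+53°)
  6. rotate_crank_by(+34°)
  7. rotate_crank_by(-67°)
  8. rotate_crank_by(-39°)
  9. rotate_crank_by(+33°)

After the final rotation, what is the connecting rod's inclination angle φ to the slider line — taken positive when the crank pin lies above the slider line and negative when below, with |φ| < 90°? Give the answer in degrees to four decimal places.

set_geometry: r = 54 mm, L = 164 mm, e = 7 mm; θ ← 0°
rotate_crank_by(-10°): θ ← 0° -10° = -10°
rotate_crank_by(-35°): θ ← -10° -35° = -45°
rotate_crank_by(+64°): θ ← -45° +64° = 19°
rotate_crank_by(+53°): θ ← 19° +53° = 72°
rotate_crank_by(+34°): θ ← 72° +34° = 106°
rotate_crank_by(-67°): θ ← 106° -67° = 39°
rotate_crank_by(-39°): θ ← 39° -39° = 0°
rotate_crank_by(+33°): θ ← 0° +33° = 33°
crank pin P = (r cos θ, r sin θ) = (45.288211, 29.410508)
h = r sin θ − e = 29.410508 − 7 = 22.410508
sin φ = h / L = 22.410508 / 164 = 0.13664944
φ = arcsin(0.13664944) = 7.854010°

7.8540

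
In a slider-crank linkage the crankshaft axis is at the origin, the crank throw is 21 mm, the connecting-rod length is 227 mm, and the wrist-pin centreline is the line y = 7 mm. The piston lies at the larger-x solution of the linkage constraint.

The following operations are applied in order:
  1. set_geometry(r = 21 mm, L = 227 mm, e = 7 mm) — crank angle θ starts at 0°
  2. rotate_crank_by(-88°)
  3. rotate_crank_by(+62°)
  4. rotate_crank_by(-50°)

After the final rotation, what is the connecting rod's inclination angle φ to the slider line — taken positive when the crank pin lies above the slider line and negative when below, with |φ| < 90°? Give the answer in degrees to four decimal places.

-6.9267

set_geometry: r = 21 mm, L = 227 mm, e = 7 mm; θ ← 0°
rotate_crank_by(-88°): θ ← 0° -88° = -88°
rotate_crank_by(+62°): θ ← -88° +62° = -26°
rotate_crank_by(-50°): θ ← -26° -50° = -76°
crank pin P = (r cos θ, r sin θ) = (5.080360, -20.376210)
h = r sin θ − e = -20.376210 − 7 = -27.376210
sin φ = h / L = -27.376210 / 227 = -0.12060005
φ = arcsin(-0.12060005) = -6.926734°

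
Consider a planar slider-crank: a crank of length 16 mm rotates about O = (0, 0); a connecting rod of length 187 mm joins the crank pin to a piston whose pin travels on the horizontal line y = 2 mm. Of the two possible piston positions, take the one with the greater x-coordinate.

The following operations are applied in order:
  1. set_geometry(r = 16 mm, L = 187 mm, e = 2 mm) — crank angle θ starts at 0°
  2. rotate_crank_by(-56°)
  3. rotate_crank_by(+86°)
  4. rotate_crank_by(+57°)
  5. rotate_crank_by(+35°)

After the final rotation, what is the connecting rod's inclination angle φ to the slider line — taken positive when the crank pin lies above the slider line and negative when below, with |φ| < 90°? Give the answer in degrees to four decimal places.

3.5469

set_geometry: r = 16 mm, L = 187 mm, e = 2 mm; θ ← 0°
rotate_crank_by(-56°): θ ← 0° -56° = -56°
rotate_crank_by(+86°): θ ← -56° +86° = 30°
rotate_crank_by(+57°): θ ← 30° +57° = 87°
rotate_crank_by(+35°): θ ← 87° +35° = 122°
crank pin P = (r cos θ, r sin θ) = (-8.478708, 13.568770)
h = r sin θ − e = 13.568770 − 2 = 11.568770
sin φ = h / L = 11.568770 / 187 = 0.06186508
φ = arcsin(0.06186508) = 3.546873°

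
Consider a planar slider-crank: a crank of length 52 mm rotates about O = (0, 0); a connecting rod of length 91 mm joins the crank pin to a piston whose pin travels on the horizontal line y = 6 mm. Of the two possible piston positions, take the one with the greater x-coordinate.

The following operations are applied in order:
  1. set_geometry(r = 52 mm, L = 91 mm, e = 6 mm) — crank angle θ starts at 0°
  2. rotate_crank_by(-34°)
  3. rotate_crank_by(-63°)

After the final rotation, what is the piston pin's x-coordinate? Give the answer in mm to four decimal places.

set_geometry: r = 52 mm, L = 91 mm, e = 6 mm; θ ← 0°
rotate_crank_by(-34°): θ ← 0° -34° = -34°
rotate_crank_by(-63°): θ ← -34° -63° = -97°
crank pin P = (r cos θ, r sin θ) = (-6.337206, -51.612400)
h = r sin θ − e = -51.612400 − 6 = -57.612400
x = r cos θ + √(L² − h²) = -6.337206 + √(8281.0 − 3319.1886) = -6.337206 + 70.440126 = 64.102920

64.1029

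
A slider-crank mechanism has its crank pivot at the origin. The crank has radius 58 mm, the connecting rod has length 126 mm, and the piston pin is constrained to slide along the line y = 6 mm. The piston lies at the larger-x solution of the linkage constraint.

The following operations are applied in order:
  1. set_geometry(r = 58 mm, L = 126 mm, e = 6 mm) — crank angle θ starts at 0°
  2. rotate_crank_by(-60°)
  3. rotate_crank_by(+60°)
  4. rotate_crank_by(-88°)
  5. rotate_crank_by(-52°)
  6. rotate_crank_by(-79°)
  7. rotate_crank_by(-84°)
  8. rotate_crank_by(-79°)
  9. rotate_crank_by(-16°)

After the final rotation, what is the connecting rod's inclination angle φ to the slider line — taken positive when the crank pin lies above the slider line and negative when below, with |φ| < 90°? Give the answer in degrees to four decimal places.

-19.3306

set_geometry: r = 58 mm, L = 126 mm, e = 6 mm; θ ← 0°
rotate_crank_by(-60°): θ ← 0° -60° = -60°
rotate_crank_by(+60°): θ ← -60° +60° = 0°
rotate_crank_by(-88°): θ ← 0° -88° = -88°
rotate_crank_by(-52°): θ ← -88° -52° = -140°
rotate_crank_by(-79°): θ ← -140° -79° = -219°
rotate_crank_by(-84°): θ ← -219° -84° = -303°
rotate_crank_by(-79°): θ ← -303° -79° = -382°
rotate_crank_by(-16°): θ ← -382° -16° = -398°
crank pin P = (r cos θ, r sin θ) = (45.704624, -35.708366)
h = r sin θ − e = -35.708366 − 6 = -41.708366
sin φ = h / L = -41.708366 / 126 = -0.33101877
φ = arcsin(-0.33101877) = -19.330623°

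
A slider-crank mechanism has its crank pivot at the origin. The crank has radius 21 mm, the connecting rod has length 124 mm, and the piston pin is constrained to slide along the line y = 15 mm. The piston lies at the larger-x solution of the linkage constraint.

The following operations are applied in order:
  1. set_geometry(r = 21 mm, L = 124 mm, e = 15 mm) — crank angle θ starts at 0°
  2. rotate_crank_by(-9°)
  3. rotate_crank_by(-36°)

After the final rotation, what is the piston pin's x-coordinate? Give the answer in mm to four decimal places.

set_geometry: r = 21 mm, L = 124 mm, e = 15 mm; θ ← 0°
rotate_crank_by(-9°): θ ← 0° -9° = -9°
rotate_crank_by(-36°): θ ← -9° -36° = -45°
crank pin P = (r cos θ, r sin θ) = (14.849242, -14.849242)
h = r sin θ − e = -14.849242 − 15 = -29.849242
x = r cos θ + √(L² − h²) = 14.849242 + √(15376.0 − 890.9773) = 14.849242 + 120.353740 = 135.202982

135.2030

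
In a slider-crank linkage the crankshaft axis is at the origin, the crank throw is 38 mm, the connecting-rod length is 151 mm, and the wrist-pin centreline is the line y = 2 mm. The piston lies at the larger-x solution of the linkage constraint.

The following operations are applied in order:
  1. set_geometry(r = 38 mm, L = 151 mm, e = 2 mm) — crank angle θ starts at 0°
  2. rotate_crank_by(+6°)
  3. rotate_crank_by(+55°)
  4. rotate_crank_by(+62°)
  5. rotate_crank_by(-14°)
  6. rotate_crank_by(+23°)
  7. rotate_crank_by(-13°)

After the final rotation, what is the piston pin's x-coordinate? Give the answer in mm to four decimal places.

set_geometry: r = 38 mm, L = 151 mm, e = 2 mm; θ ← 0°
rotate_crank_by(+6°): θ ← 0° +6° = 6°
rotate_crank_by(+55°): θ ← 6° +55° = 61°
rotate_crank_by(+62°): θ ← 61° +62° = 123°
rotate_crank_by(-14°): θ ← 123° -14° = 109°
rotate_crank_by(+23°): θ ← 109° +23° = 132°
rotate_crank_by(-13°): θ ← 132° -13° = 119°
crank pin P = (r cos θ, r sin θ) = (-18.422766, 33.235549)
h = r sin θ − e = 33.235549 − 2 = 31.235549
x = r cos θ + √(L² − h²) = -18.422766 + √(22801.0 − 975.6595) = -18.422766 + 147.734019 = 129.311254

129.3113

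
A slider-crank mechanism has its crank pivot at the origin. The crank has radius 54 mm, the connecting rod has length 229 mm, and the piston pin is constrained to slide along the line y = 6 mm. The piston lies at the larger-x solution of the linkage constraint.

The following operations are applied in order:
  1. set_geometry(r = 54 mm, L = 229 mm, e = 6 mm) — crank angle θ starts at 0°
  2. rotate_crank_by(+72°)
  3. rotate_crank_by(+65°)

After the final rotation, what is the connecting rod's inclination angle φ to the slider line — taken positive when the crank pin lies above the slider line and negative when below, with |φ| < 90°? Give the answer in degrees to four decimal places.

set_geometry: r = 54 mm, L = 229 mm, e = 6 mm; θ ← 0°
rotate_crank_by(+72°): θ ← 0° +72° = 72°
rotate_crank_by(+65°): θ ← 72° +65° = 137°
crank pin P = (r cos θ, r sin θ) = (-39.493100, 36.827911)
h = r sin θ − e = 36.827911 − 6 = 30.827911
sin φ = h / L = 30.827911 / 229 = 0.13461970
φ = arcsin(0.13461970) = 7.736630°

7.7366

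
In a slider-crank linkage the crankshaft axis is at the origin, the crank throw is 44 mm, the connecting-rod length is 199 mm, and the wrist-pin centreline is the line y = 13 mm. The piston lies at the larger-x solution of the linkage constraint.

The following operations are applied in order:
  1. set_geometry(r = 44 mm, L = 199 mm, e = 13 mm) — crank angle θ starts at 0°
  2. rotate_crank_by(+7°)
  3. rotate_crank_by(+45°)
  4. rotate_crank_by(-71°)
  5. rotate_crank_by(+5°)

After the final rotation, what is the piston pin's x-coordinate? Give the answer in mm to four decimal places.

set_geometry: r = 44 mm, L = 199 mm, e = 13 mm; θ ← 0°
rotate_crank_by(+7°): θ ← 0° +7° = 7°
rotate_crank_by(+45°): θ ← 7° +45° = 52°
rotate_crank_by(-71°): θ ← 52° -71° = -19°
rotate_crank_by(+5°): θ ← -19° +5° = -14°
crank pin P = (r cos θ, r sin θ) = (42.693012, -10.644563)
h = r sin θ − e = -10.644563 − 13 = -23.644563
x = r cos θ + √(L² − h²) = 42.693012 + √(39601.0 − 559.0654) = 42.693012 + 197.590320 = 240.283332

240.2833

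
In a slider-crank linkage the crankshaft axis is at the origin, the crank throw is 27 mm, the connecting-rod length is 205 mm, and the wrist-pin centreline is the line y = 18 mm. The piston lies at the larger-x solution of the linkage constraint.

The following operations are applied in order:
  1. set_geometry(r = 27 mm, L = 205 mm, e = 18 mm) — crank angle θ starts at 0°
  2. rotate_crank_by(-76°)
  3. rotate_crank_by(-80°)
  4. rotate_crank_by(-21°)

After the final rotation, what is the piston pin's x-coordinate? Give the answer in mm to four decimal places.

177.1157

set_geometry: r = 27 mm, L = 205 mm, e = 18 mm; θ ← 0°
rotate_crank_by(-76°): θ ← 0° -76° = -76°
rotate_crank_by(-80°): θ ← -76° -80° = -156°
rotate_crank_by(-21°): θ ← -156° -21° = -177°
crank pin P = (r cos θ, r sin θ) = (-26.962997, -1.413071)
h = r sin θ − e = -1.413071 − 18 = -19.413071
x = r cos θ + √(L² − h²) = -26.962997 + √(42025.0 − 376.8673) = -26.962997 + 204.078741 = 177.115744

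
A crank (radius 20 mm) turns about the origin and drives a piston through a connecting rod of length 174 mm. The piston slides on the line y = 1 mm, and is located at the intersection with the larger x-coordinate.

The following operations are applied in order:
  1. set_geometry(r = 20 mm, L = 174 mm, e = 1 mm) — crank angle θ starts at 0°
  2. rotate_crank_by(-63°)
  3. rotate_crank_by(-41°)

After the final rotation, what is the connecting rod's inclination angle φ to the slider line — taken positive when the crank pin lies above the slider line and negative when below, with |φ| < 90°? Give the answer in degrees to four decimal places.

set_geometry: r = 20 mm, L = 174 mm, e = 1 mm; θ ← 0°
rotate_crank_by(-63°): θ ← 0° -63° = -63°
rotate_crank_by(-41°): θ ← -63° -41° = -104°
crank pin P = (r cos θ, r sin θ) = (-4.838438, -19.405915)
h = r sin θ − e = -19.405915 − 1 = -20.405915
sin φ = h / L = -20.405915 / 174 = -0.11727537
φ = arcsin(-0.11727537) = -6.734882°

-6.7349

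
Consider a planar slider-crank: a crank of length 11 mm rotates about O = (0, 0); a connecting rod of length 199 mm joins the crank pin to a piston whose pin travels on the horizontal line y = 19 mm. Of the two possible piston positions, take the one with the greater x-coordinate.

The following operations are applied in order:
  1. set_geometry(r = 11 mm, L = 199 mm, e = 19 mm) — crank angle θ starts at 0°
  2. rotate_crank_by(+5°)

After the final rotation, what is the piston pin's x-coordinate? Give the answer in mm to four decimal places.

209.1386

set_geometry: r = 11 mm, L = 199 mm, e = 19 mm; θ ← 0°
rotate_crank_by(+5°): θ ← 0° +5° = 5°
crank pin P = (r cos θ, r sin θ) = (10.958142, 0.958713)
h = r sin θ − e = 0.958713 − 19 = -18.041287
x = r cos θ + √(L² − h²) = 10.958142 + √(39601.0 − 325.4880) = 10.958142 + 198.180504 = 209.138645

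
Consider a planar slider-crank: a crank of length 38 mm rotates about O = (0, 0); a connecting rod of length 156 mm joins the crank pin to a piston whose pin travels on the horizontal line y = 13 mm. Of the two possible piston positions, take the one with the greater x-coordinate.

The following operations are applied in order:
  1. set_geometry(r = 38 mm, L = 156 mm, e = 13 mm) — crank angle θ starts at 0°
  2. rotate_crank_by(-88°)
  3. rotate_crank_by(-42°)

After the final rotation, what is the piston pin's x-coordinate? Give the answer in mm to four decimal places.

set_geometry: r = 38 mm, L = 156 mm, e = 13 mm; θ ← 0°
rotate_crank_by(-88°): θ ← 0° -88° = -88°
rotate_crank_by(-42°): θ ← -88° -42° = -130°
crank pin P = (r cos θ, r sin θ) = (-24.425929, -29.109689)
h = r sin θ − e = -29.109689 − 13 = -42.109689
x = r cos θ + √(L² − h²) = -24.425929 + √(24336.0 − 1773.2259) = -24.425929 + 150.209101 = 125.783172

125.7832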